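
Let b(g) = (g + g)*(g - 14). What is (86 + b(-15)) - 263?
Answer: 693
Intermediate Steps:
b(g) = 2*g*(-14 + g) (b(g) = (2*g)*(-14 + g) = 2*g*(-14 + g))
(86 + b(-15)) - 263 = (86 + 2*(-15)*(-14 - 15)) - 263 = (86 + 2*(-15)*(-29)) - 263 = (86 + 870) - 263 = 956 - 263 = 693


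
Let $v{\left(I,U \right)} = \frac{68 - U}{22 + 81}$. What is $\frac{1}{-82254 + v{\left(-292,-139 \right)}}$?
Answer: $- \frac{103}{8471955} \approx -1.2158 \cdot 10^{-5}$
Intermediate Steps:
$v{\left(I,U \right)} = \frac{68}{103} - \frac{U}{103}$ ($v{\left(I,U \right)} = \frac{68 - U}{103} = \left(68 - U\right) \frac{1}{103} = \frac{68}{103} - \frac{U}{103}$)
$\frac{1}{-82254 + v{\left(-292,-139 \right)}} = \frac{1}{-82254 + \left(\frac{68}{103} - - \frac{139}{103}\right)} = \frac{1}{-82254 + \left(\frac{68}{103} + \frac{139}{103}\right)} = \frac{1}{-82254 + \frac{207}{103}} = \frac{1}{- \frac{8471955}{103}} = - \frac{103}{8471955}$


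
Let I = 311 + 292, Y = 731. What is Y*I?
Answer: 440793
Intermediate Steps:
I = 603
Y*I = 731*603 = 440793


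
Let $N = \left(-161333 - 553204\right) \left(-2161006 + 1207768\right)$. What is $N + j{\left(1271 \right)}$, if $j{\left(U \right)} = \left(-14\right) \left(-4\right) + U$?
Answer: $681123822133$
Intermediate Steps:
$j{\left(U \right)} = 56 + U$
$N = 681123820806$ ($N = \left(-714537\right) \left(-953238\right) = 681123820806$)
$N + j{\left(1271 \right)} = 681123820806 + \left(56 + 1271\right) = 681123820806 + 1327 = 681123822133$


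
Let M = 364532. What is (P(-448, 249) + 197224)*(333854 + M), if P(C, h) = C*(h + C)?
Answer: 200000989136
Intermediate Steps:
P(C, h) = C*(C + h)
(P(-448, 249) + 197224)*(333854 + M) = (-448*(-448 + 249) + 197224)*(333854 + 364532) = (-448*(-199) + 197224)*698386 = (89152 + 197224)*698386 = 286376*698386 = 200000989136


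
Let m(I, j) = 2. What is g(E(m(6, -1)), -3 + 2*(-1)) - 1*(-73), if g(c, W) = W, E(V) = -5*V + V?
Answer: 68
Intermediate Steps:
E(V) = -4*V
g(E(m(6, -1)), -3 + 2*(-1)) - 1*(-73) = (-3 + 2*(-1)) - 1*(-73) = (-3 - 2) + 73 = -5 + 73 = 68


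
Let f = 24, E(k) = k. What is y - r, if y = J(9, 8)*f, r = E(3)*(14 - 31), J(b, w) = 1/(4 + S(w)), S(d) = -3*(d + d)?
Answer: 555/11 ≈ 50.455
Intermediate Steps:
S(d) = -6*d
J(b, w) = 1/(4 - 6*w)
r = -51 (r = 3*(14 - 31) = 3*(-17) = -51)
y = -6/11 (y = -1/(-4 + 6*8)*24 = -1/(-4 + 48)*24 = -1/44*24 = -6/11 ≈ -0.54545)
y - r = -6/11 - 1*(-51) = -6/11 + 51 = 555/11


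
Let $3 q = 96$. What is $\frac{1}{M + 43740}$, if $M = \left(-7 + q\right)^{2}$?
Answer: $\frac{1}{44365} \approx 2.254 \cdot 10^{-5}$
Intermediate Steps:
$q = 32$ ($q = \frac{1}{3} \cdot 96 = 32$)
$M = 625$ ($M = \left(-7 + 32\right)^{2} = 25^{2} = 625$)
$\frac{1}{M + 43740} = \frac{1}{625 + 43740} = \frac{1}{44365}$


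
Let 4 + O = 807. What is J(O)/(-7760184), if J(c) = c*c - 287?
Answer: -322261/3880092 ≈ -0.083055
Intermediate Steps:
O = 803 (O = -4 + 807 = 803)
J(c) = -287 + c**2 (J(c) = c**2 - 287 = -287 + c**2)
J(O)/(-7760184) = (-287 + 803**2)/(-7760184) = (-287 + 644809)*(-1/7760184) = 644522*(-1/7760184) = -322261/3880092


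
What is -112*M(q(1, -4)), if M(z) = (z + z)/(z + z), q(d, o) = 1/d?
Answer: -112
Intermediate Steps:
M(z) = 1 (M(z) = (2*z)/((2*z)) = (2*z)*(1/(2*z)) = 1)
-112*M(q(1, -4)) = -112*1 = -112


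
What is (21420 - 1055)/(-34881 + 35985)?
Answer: 20365/1104 ≈ 18.447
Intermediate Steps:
(21420 - 1055)/(-34881 + 35985) = 20365/1104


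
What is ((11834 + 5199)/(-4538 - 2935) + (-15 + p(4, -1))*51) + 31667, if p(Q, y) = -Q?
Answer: 229389121/7473 ≈ 30696.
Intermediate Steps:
((11834 + 5199)/(-4538 - 2935) + (-15 + p(4, -1))*51) + 31667 = ((11834 + 5199)/(-4538 - 2935) + (-15 - 1*4)*51) + 31667 = (17033/(-7473) + (-15 - 4)*51) + 31667 = (17033*(-1/7473) - 19*51) + 31667 = (-17033/7473 - 969) + 31667 = -7258370/7473 + 31667 = 229389121/7473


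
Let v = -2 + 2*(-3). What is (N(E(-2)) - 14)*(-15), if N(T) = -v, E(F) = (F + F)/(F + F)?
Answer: 90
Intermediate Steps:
E(F) = 1 (E(F) = (2*F)/((2*F)) = (2*F)*(1/(2*F)) = 1)
v = -8 (v = -2 - 6 = -8)
N(T) = 8 (N(T) = -1*(-8) = 8)
(N(E(-2)) - 14)*(-15) = (8 - 14)*(-15) = -6*(-15) = 90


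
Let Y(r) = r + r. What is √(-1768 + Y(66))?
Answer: 2*I*√409 ≈ 40.448*I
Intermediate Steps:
Y(r) = 2*r
√(-1768 + Y(66)) = √(-1768 + 2*66) = √(-1768 + 132) = √(-1636) = 2*I*√409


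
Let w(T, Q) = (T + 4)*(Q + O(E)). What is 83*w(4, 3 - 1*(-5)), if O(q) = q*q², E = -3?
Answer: -12616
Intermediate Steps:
O(q) = q³
w(T, Q) = (-27 + Q)*(4 + T) (w(T, Q) = (T + 4)*(Q + (-3)³) = (4 + T)*(Q - 27) = (4 + T)*(-27 + Q) = (-27 + Q)*(4 + T))
83*w(4, 3 - 1*(-5)) = 83*(-108 - 27*4 + 4*(3 - 1*(-5)) + (3 - 1*(-5))*4) = 83*(-108 - 108 + 4*(3 + 5) + (3 + 5)*4) = 83*(-108 - 108 + 4*8 + 8*4) = 83*(-108 - 108 + 32 + 32) = 83*(-152) = -12616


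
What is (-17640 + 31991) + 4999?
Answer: 19350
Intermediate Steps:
(-17640 + 31991) + 4999 = 14351 + 4999 = 19350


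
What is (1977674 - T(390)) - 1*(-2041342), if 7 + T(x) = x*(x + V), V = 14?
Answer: 3861463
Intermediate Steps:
T(x) = -7 + x*(14 + x) (T(x) = -7 + x*(x + 14) = -7 + x*(14 + x))
(1977674 - T(390)) - 1*(-2041342) = (1977674 - (-7 + 390² + 14*390)) - 1*(-2041342) = (1977674 - (-7 + 152100 + 5460)) + 2041342 = (1977674 - 1*157553) + 2041342 = (1977674 - 157553) + 2041342 = 1820121 + 2041342 = 3861463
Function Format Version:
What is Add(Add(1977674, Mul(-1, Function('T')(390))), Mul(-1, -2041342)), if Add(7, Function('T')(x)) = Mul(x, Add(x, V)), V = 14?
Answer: 3861463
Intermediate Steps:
Function('T')(x) = Add(-7, Mul(x, Add(14, x))) (Function('T')(x) = Add(-7, Mul(x, Add(x, 14))) = Add(-7, Mul(x, Add(14, x))))
Add(Add(1977674, Mul(-1, Function('T')(390))), Mul(-1, -2041342)) = Add(Add(1977674, Mul(-1, Add(-7, Pow(390, 2), Mul(14, 390)))), Mul(-1, -2041342)) = Add(Add(1977674, Mul(-1, Add(-7, 152100, 5460))), 2041342) = Add(Add(1977674, Mul(-1, 157553)), 2041342) = Add(Add(1977674, -157553), 2041342) = Add(1820121, 2041342) = 3861463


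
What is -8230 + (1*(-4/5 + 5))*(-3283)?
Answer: -110093/5 ≈ -22019.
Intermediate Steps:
-8230 + (1*(-4/5 + 5))*(-3283) = -8230 + (1*(21/5))*(-3283) = -8230 + (21/5)*(-3283) = -8230 - 68943/5 = -110093/5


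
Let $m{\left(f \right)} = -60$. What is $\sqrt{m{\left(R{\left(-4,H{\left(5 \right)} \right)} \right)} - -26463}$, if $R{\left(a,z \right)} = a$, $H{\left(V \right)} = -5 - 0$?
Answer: $\sqrt{26403} \approx 162.49$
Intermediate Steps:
$H{\left(V \right)} = -5$ ($H{\left(V \right)} = -5 + 0 = -5$)
$\sqrt{m{\left(R{\left(-4,H{\left(5 \right)} \right)} \right)} - -26463} = \sqrt{-60 - -26463} = \sqrt{-60 + 26463} = \sqrt{26403}$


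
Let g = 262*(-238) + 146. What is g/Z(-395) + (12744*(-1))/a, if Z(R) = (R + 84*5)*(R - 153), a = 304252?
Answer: 468823103/104206310 ≈ 4.4990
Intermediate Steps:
Z(R) = (-153 + R)*(420 + R) (Z(R) = (R + 420)*(-153 + R) = (420 + R)*(-153 + R) = (-153 + R)*(420 + R))
g = -62210 (g = -62356 + 146 = -62210)
g/Z(-395) + (12744*(-1))/a = -62210/(-64260 + (-395)**2 + 267*(-395)) + (12744*(-1))/304252 = -62210/(-64260 + 156025 - 105465) - 12744*1/304252 = -62210/(-13700) - 3186/76063 = -62210*(-1/13700) - 3186/76063 = 6221/1370 - 3186/76063 = 468823103/104206310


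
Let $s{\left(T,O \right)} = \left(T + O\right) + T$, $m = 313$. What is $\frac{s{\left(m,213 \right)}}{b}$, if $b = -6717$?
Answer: $- \frac{839}{6717} \approx -0.12491$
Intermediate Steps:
$s{\left(T,O \right)} = O + 2 T$ ($s{\left(T,O \right)} = \left(O + T\right) + T = O + 2 T$)
$\frac{s{\left(m,213 \right)}}{b} = \frac{213 + 2 \cdot 313}{-6717} = \left(213 + 626\right) \left(- \frac{1}{6717}\right) = 839 \left(- \frac{1}{6717}\right) = - \frac{839}{6717}$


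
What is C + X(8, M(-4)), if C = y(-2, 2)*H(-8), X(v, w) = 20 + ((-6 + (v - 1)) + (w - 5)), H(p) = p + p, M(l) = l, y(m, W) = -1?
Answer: 28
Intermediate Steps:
H(p) = 2*p
X(v, w) = 8 + v + w (X(v, w) = 20 + ((-6 + (-1 + v)) + (-5 + w)) = 20 + ((-7 + v) + (-5 + w)) = 20 + (-12 + v + w) = 8 + v + w)
C = 16 (C = -2*(-8) = -1*(-16) = 16)
C + X(8, M(-4)) = 16 + (8 + 8 - 4) = 16 + 12 = 28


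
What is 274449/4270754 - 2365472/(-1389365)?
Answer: 10483658840773/5933636131210 ≈ 1.7668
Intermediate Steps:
274449/4270754 - 2365472/(-1389365) = 274449*(1/4270754) - 2365472*(-1/1389365) = 274449/4270754 + 2365472/1389365 = 10483658840773/5933636131210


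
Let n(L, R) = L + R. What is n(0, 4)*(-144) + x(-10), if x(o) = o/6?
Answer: -1733/3 ≈ -577.67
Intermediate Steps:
x(o) = o/6 (x(o) = o*(⅙) = o/6)
n(0, 4)*(-144) + x(-10) = (0 + 4)*(-144) + (⅙)*(-10) = 4*(-144) - 5/3 = -576 - 5/3 = -1733/3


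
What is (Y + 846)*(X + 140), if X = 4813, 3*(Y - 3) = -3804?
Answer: -2075307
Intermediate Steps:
Y = -1265 (Y = 3 + (⅓)*(-3804) = 3 - 1268 = -1265)
(Y + 846)*(X + 140) = (-1265 + 846)*(4813 + 140) = -419*4953 = -2075307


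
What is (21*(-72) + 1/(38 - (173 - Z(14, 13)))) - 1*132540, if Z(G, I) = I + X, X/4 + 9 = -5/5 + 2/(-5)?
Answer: -109654541/818 ≈ -1.3405e+5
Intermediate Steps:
X = -208/5 (X = -36 + 4*(-5/5 + 2/(-5)) = -36 + 4*(-5*1/5 + 2*(-1/5)) = -36 + 4*(-1 - 2/5) = -36 + 4*(-7/5) = -36 - 28/5 = -208/5 ≈ -41.600)
Z(G, I) = -208/5 + I (Z(G, I) = I - 208/5 = -208/5 + I)
(21*(-72) + 1/(38 - (173 - Z(14, 13)))) - 1*132540 = (21*(-72) + 1/(38 - (173 - (-208/5 + 13)))) - 1*132540 = (-1512 + 1/(38 - (173 - 1*(-143/5)))) - 132540 = (-1512 + 1/(38 - (173 + 143/5))) - 132540 = (-1512 + 1/(38 - 1*1008/5)) - 132540 = (-1512 + 1/(38 - 1008/5)) - 132540 = (-1512 + 1/(-818/5)) - 132540 = (-1512 - 5/818) - 132540 = -1236821/818 - 132540 = -109654541/818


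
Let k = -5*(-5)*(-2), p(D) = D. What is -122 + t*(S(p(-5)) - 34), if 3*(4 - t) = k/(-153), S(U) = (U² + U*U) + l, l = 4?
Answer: -20278/459 ≈ -44.179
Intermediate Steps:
k = -50 (k = 25*(-2) = -50)
S(U) = 4 + 2*U² (S(U) = (U² + U*U) + 4 = (U² + U²) + 4 = 2*U² + 4 = 4 + 2*U²)
t = 1786/459 (t = 4 - (-50)/(3*(-153)) = 4 - (-50)*(-1)/(3*153) = 4 - ⅓*50/153 = 4 - 50/459 = 1786/459 ≈ 3.8911)
-122 + t*(S(p(-5)) - 34) = -122 + 1786*((4 + 2*(-5)²) - 34)/459 = -122 + 1786*((4 + 2*25) - 34)/459 = -122 + 1786*((4 + 50) - 34)/459 = -122 + 1786*(54 - 34)/459 = -122 + (1786/459)*20 = -122 + 35720/459 = -20278/459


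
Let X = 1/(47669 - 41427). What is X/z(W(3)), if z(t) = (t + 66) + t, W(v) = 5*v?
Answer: 1/599232 ≈ 1.6688e-6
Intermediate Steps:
X = 1/6242 ≈ 0.00016021
z(t) = 66 + 2*t (z(t) = (66 + t) + t = 66 + 2*t)
X/z(W(3)) = 1/(6242*(66 + 2*(5*3))) = 1/(6242*(66 + 2*15)) = 1/(6242*(66 + 30)) = (1/6242)/96 = (1/6242)*(1/96) = 1/599232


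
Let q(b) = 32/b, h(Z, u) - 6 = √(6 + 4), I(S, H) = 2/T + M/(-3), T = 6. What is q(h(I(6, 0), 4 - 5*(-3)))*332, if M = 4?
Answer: 31872/13 - 5312*√10/13 ≈ 1159.5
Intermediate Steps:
I(S, H) = -1 (I(S, H) = 2/6 + 4/(-3) = 2*(⅙) + 4*(-⅓) = ⅓ - 4/3 = -1)
h(Z, u) = 6 + √10 (h(Z, u) = 6 + √(6 + 4) = 6 + √10)
q(h(I(6, 0), 4 - 5*(-3)))*332 = (32/(6 + √10))*332 = 10624/(6 + √10)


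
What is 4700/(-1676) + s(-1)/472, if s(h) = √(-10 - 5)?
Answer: -1175/419 + I*√15/472 ≈ -2.8043 + 0.0082055*I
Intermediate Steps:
s(h) = I*√15 (s(h) = √(-15) = I*√15)
4700/(-1676) + s(-1)/472 = 4700/(-1676) + (I*√15)/472 = 4700*(-1/1676) + (I*√15)*(1/472) = -1175/419 + I*√15/472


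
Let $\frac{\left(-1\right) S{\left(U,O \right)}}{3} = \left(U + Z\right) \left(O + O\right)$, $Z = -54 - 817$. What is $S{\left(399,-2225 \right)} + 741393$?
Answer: $-5559807$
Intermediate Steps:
$Z = -871$ ($Z = -54 - 817 = -871$)
$S{\left(U,O \right)} = - 6 O \left(-871 + U\right)$ ($S{\left(U,O \right)} = - 3 \left(U - 871\right) \left(O + O\right) = - 3 \left(-871 + U\right) 2 O = - 3 \cdot 2 O \left(-871 + U\right) = - 6 O \left(-871 + U\right)$)
$S{\left(399,-2225 \right)} + 741393 = 6 \left(-2225\right) \left(871 - 399\right) + 741393 = 6 \left(-2225\right) 472 + 741393 = -6301200 + 741393 = -5559807$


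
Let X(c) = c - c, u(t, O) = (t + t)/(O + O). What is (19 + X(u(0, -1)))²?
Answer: 361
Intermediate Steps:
u(t, O) = t/O (u(t, O) = (2*t)/((2*O)) = (2*t)*(1/(2*O)) = t/O)
X(c) = 0
(19 + X(u(0, -1)))² = (19 + 0)² = 19² = 361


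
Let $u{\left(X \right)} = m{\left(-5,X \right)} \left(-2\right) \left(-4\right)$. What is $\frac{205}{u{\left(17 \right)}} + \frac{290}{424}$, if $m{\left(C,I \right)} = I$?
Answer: $\frac{15795}{7208} \approx 2.1913$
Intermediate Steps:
$u{\left(X \right)} = 8 X$ ($u{\left(X \right)} = X \left(-2\right) \left(-4\right) = - 2 X \left(-4\right) = 8 X$)
$\frac{205}{u{\left(17 \right)}} + \frac{290}{424} = \frac{205}{8 \cdot 17} + \frac{290}{424} = \frac{205}{136} + 290 \cdot \frac{1}{424} = 205 \cdot \frac{1}{136} + \frac{145}{212} = \frac{205}{136} + \frac{145}{212} = \frac{15795}{7208}$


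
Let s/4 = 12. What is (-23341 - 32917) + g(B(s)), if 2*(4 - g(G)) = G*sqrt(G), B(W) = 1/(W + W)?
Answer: -56254 - sqrt(6)/4608 ≈ -56254.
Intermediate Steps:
s = 48 (s = 4*12 = 48)
B(W) = 1/(2*W)
g(G) = 4 - G**(3/2)/2 (g(G) = 4 - G*sqrt(G)/2 = 4 - G**(3/2)/2)
(-23341 - 32917) + g(B(s)) = (-23341 - 32917) + (4 - sqrt(6)/2304/2) = -56258 + (4 - sqrt(6)/2304/2) = -56258 + (4 - sqrt(6)/4608) = -56254 - sqrt(6)/4608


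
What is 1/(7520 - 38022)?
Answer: -1/30502 ≈ -3.2785e-5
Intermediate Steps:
1/(7520 - 38022) = 1/(-30502) = -1/30502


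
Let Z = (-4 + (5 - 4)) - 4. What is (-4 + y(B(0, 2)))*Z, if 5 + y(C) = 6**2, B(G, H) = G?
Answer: -189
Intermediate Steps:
y(C) = 31 (y(C) = -5 + 6**2 = -5 + 36 = 31)
Z = -7 (Z = (-4 + 1) - 4 = -3 - 4 = -7)
(-4 + y(B(0, 2)))*Z = (-4 + 31)*(-7) = 27*(-7) = -189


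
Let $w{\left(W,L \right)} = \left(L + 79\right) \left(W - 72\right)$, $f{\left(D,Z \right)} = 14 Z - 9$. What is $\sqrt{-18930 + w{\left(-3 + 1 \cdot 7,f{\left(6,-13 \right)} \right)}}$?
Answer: $i \sqrt{11314} \approx 106.37 i$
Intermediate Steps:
$f{\left(D,Z \right)} = -9 + 14 Z$
$w{\left(W,L \right)} = \left(-72 + W\right) \left(79 + L\right)$ ($w{\left(W,L \right)} = \left(79 + L\right) \left(-72 + W\right) = \left(-72 + W\right) \left(79 + L\right)$)
$\sqrt{-18930 + w{\left(-3 + 1 \cdot 7,f{\left(6,-13 \right)} \right)}} = \sqrt{-18930 - \left(5688 - 79 \left(-3 + 1 \cdot 7\right) + 72 \left(-9 + 14 \left(-13\right)\right) - \left(-9 + 14 \left(-13\right)\right) \left(-3 + 1 \cdot 7\right)\right)} = \sqrt{-18930 - \left(5688 - 79 \left(-3 + 7\right) + 72 \left(-9 - 182\right) - \left(-9 - 182\right) \left(-3 + 7\right)\right)} = \sqrt{-18930 - -7616} = \sqrt{-18930 + \left(-5688 + 13752 + 316 - 764\right)} = \sqrt{-18930 + 7616} = \sqrt{-11314} = i \sqrt{11314}$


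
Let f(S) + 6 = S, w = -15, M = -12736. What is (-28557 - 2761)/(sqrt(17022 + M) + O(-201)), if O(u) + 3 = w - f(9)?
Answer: -657678/3845 - 31318*sqrt(4286)/3845 ≈ -704.29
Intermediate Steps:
f(S) = -6 + S
O(u) = -21 (O(u) = -3 + (-15 - (-6 + 9)) = -3 + (-15 - 1*3) = -3 + (-15 - 3) = -3 - 18 = -21)
(-28557 - 2761)/(sqrt(17022 + M) + O(-201)) = (-28557 - 2761)/(sqrt(17022 - 12736) - 21) = -31318/(sqrt(4286) - 21) = -31318/(-21 + sqrt(4286))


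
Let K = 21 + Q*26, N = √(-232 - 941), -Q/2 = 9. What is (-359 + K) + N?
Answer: -806 + I*√1173 ≈ -806.0 + 34.249*I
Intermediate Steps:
Q = -18 (Q = -2*9 = -18)
N = I*√1173 (N = √(-1173) = I*√1173 ≈ 34.249*I)
K = -447 (K = 21 - 18*26 = 21 - 468 = -447)
(-359 + K) + N = (-359 - 447) + I*√1173 = -806 + I*√1173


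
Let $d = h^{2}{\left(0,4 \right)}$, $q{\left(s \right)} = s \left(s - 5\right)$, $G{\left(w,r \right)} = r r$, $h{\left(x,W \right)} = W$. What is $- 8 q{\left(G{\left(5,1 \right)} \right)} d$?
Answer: $512$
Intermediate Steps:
$G{\left(w,r \right)} = r^{2}$
$q{\left(s \right)} = s \left(-5 + s\right)$ ($q{\left(s \right)} = s \left(s - 5\right) = s \left(-5 + s\right)$)
$d = 16$ ($d = 4^{2} = 16$)
$- 8 q{\left(G{\left(5,1 \right)} \right)} d = - 8 \cdot 1^{2} \left(-5 + 1^{2}\right) 16 = - 8 \cdot 1 \left(-5 + 1\right) 16 = - 8 \cdot 1 \left(-4\right) 16 = \left(-8\right) \left(-4\right) 16 = 32 \cdot 16 = 512$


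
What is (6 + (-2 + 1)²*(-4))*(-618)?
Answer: -1236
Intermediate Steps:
(6 + (-2 + 1)²*(-4))*(-618) = (6 + (-1)²*(-4))*(-618) = (6 + 1*(-4))*(-618) = (6 - 4)*(-618) = 2*(-618) = -1236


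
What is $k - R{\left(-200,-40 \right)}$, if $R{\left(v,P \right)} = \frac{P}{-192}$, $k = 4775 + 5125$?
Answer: $\frac{237595}{24} \approx 9899.8$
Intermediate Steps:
$k = 9900$
$R{\left(v,P \right)} = - \frac{P}{192}$ ($R{\left(v,P \right)} = P \left(- \frac{1}{192}\right) = - \frac{P}{192}$)
$k - R{\left(-200,-40 \right)} = 9900 - \left(- \frac{1}{192}\right) \left(-40\right) = 9900 - \frac{5}{24} = \frac{237595}{24}$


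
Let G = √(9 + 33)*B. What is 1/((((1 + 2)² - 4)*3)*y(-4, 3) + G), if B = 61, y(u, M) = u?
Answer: 10/25447 + 61*√42/152682 ≈ 0.0029822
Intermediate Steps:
G = 61*√42 (G = √(9 + 33)*61 = √42*61 = 61*√42 ≈ 395.33)
1/((((1 + 2)² - 4)*3)*y(-4, 3) + G) = 1/((((1 + 2)² - 4)*3)*(-4) + 61*√42) = 1/(((3² - 4)*3)*(-4) + 61*√42) = 1/(((9 - 4)*3)*(-4) + 61*√42) = 1/((5*3)*(-4) + 61*√42) = 1/(15*(-4) + 61*√42) = 1/(-60 + 61*√42)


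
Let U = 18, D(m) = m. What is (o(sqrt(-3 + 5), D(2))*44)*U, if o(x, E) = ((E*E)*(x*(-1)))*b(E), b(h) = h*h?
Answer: -12672*sqrt(2) ≈ -17921.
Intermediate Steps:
b(h) = h**2
o(x, E) = -x*E**4 (o(x, E) = ((E*E)*(x*(-1)))*E**2 = (E**2*(-x))*E**2 = (-x*E**2)*E**2 = -x*E**4)
(o(sqrt(-3 + 5), D(2))*44)*U = (-1*sqrt(-3 + 5)*2**4*44)*18 = (-1*sqrt(2)*16*44)*18 = (-16*sqrt(2)*44)*18 = -704*sqrt(2)*18 = -12672*sqrt(2)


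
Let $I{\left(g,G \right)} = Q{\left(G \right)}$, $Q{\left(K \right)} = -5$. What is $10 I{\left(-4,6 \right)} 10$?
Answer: $-500$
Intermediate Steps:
$I{\left(g,G \right)} = -5$
$10 I{\left(-4,6 \right)} 10 = 10 \left(-5\right) 10 = \left(-50\right) 10 = -500$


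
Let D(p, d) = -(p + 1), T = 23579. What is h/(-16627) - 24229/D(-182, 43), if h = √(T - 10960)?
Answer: -24229/181 - √12619/16627 ≈ -133.87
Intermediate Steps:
D(p, d) = -1 - p (D(p, d) = -(1 + p) = -1 - p)
h = √12619 (h = √(23579 - 10960) = √12619 ≈ 112.33)
h/(-16627) - 24229/D(-182, 43) = √12619/(-16627) - 24229/(-1 - 1*(-182)) = √12619*(-1/16627) - 24229/(-1 + 182) = -√12619/16627 - 24229/181 = -24229/181 - √12619/16627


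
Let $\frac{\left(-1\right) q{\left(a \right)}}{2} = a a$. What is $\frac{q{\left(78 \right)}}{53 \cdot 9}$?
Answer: $- \frac{1352}{53} \approx -25.509$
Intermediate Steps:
$q{\left(a \right)} = - 2 a^{2}$ ($q{\left(a \right)} = - 2 a a = - 2 a^{2}$)
$\frac{q{\left(78 \right)}}{53 \cdot 9} = \frac{\left(-2\right) 78^{2}}{53 \cdot 9} = \frac{\left(-2\right) 6084}{477} = \left(-12168\right) \frac{1}{477} = - \frac{1352}{53}$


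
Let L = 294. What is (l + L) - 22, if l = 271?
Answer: 543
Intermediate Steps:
(l + L) - 22 = (271 + 294) - 22 = 565 - 22 = 543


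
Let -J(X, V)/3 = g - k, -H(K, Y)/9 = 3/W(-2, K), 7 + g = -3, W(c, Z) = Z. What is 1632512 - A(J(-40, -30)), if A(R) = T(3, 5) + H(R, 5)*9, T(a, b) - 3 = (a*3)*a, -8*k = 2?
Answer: 21222374/13 ≈ 1.6325e+6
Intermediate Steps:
g = -10 (g = -7 - 3 = -10)
k = -¼ (k = -⅛*2 = -¼ ≈ -0.25000)
T(a, b) = 3 + 3*a² (T(a, b) = 3 + (a*3)*a = 3 + (3*a)*a = 3 + 3*a²)
H(K, Y) = -27/K
J(X, V) = 117/4 (J(X, V) = -3*(-10 - 1*(-¼)) = -3*(-10 + ¼) = -3*(-39/4) = 117/4)
A(R) = 30 - 243/R (A(R) = (3 + 3*3²) - 27/R*9 = (3 + 3*9) - 243/R = (3 + 27) - 243/R = 30 - 243/R)
1632512 - A(J(-40, -30)) = 1632512 - (30 - 243/117/4) = 1632512 - (30 - 243*4/117) = 1632512 - (30 - 108/13) = 1632512 - 1*282/13 = 1632512 - 282/13 = 21222374/13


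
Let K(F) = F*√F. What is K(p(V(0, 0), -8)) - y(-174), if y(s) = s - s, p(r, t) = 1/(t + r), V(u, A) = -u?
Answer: -I*√2/32 ≈ -0.044194*I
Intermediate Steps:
p(r, t) = 1/(r + t)
y(s) = 0
K(F) = F^(3/2)
K(p(V(0, 0), -8)) - y(-174) = (1/(-1*0 - 8))^(3/2) - 1*0 = (1/(0 - 8))^(3/2) + 0 = (1/(-8))^(3/2) + 0 = (-⅛)^(3/2) + 0 = -I*√2/32 + 0 = -I*√2/32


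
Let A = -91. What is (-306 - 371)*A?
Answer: 61607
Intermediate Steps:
(-306 - 371)*A = (-306 - 371)*(-91) = -677*(-91) = 61607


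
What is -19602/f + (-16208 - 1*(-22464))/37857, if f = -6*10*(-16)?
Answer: -122677859/6057120 ≈ -20.254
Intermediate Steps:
f = 960 (f = -60*(-16) = 960)
-19602/f + (-16208 - 1*(-22464))/37857 = -19602/960 + (-16208 - 1*(-22464))/37857 = -19602*1/960 + (-16208 + 22464)*(1/37857) = -3267/160 + 6256*(1/37857) = -3267/160 + 6256/37857 = -122677859/6057120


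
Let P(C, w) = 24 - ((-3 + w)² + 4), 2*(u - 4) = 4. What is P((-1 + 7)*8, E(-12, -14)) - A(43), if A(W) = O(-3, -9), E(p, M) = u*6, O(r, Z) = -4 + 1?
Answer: -1066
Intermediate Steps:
u = 6 (u = 4 + (½)*4 = 4 + 2 = 6)
O(r, Z) = -3
E(p, M) = 36 (E(p, M) = 6*6 = 36)
A(W) = -3
P(C, w) = 20 - (-3 + w)² (P(C, w) = 24 - (4 + (-3 + w)²) = 24 + (-4 - (-3 + w)²) = 20 - (-3 + w)²)
P((-1 + 7)*8, E(-12, -14)) - A(43) = (20 - (-3 + 36)²) - 1*(-3) = (20 - 1*33²) + 3 = (20 - 1*1089) + 3 = (20 - 1089) + 3 = -1069 + 3 = -1066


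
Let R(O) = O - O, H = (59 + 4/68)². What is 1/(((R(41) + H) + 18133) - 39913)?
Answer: -289/5286404 ≈ -5.4669e-5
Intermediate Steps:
H = 1008016/289 (H = (59 + 4*(1/68))² = (59 + 1/17)² = (1004/17)² = 1008016/289 ≈ 3487.9)
R(O) = 0
1/(((R(41) + H) + 18133) - 39913) = 1/(((0 + 1008016/289) + 18133) - 39913) = 1/((1008016/289 + 18133) - 39913) = 1/(6248453/289 - 39913) = 1/(-5286404/289) = -289/5286404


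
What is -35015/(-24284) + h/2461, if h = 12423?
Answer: 387852047/59762924 ≈ 6.4898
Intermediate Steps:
-35015/(-24284) + h/2461 = -35015/(-24284) + 12423/2461 = -35015*(-1/24284) + 12423*(1/2461) = 35015/24284 + 12423/2461 = 387852047/59762924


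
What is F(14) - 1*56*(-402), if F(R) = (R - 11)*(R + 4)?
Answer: 22566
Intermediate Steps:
F(R) = (-11 + R)*(4 + R)
F(14) - 1*56*(-402) = (-44 + 14² - 7*14) - 1*56*(-402) = (-44 + 196 - 98) - 56*(-402) = 54 + 22512 = 22566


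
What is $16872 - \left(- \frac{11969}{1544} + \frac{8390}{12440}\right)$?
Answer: $\frac{8105062953}{480184} \approx 16879.0$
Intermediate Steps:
$16872 - \left(- \frac{11969}{1544} + \frac{8390}{12440}\right) = 16872 - \left(\left(-11969\right) \frac{1}{1544} + 8390 \cdot \frac{1}{12440}\right) = 16872 - \left(- \frac{11969}{1544} + \frac{839}{1244}\right) = 16872 - - \frac{3398505}{480184} = 16872 + \frac{3398505}{480184} = \frac{8105062953}{480184}$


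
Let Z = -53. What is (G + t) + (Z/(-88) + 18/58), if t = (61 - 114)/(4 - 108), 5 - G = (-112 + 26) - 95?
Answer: 777240/4147 ≈ 187.42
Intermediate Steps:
G = 186 (G = 5 - ((-112 + 26) - 95) = 5 - (-86 - 95) = 5 - 1*(-181) = 5 + 181 = 186)
t = 53/104 (t = -53/(-104) = -53*(-1/104) = 53/104 ≈ 0.50961)
(G + t) + (Z/(-88) + 18/58) = (186 + 53/104) + (-53/(-88) + 18/58) = 19397/104 + (-53*(-1/88) + 18*(1/58)) = 19397/104 + (53/88 + 9/29) = 19397/104 + 2329/2552 = 777240/4147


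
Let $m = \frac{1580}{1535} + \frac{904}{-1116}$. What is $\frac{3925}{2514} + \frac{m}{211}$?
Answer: $\frac{23660963741}{15144992154} \approx 1.5623$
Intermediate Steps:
$m = \frac{18782}{85653}$ ($m = 1580 \cdot \frac{1}{1535} + 904 \left(- \frac{1}{1116}\right) = \frac{316}{307} - \frac{226}{279} = \frac{18782}{85653} \approx 0.21928$)
$\frac{3925}{2514} + \frac{m}{211} = \frac{3925}{2514} + \frac{18782}{85653 \cdot 211} = 3925 \cdot \frac{1}{2514} + \frac{18782}{85653} \cdot \frac{1}{211} = \frac{3925}{2514} + \frac{18782}{18072783} = \frac{23660963741}{15144992154}$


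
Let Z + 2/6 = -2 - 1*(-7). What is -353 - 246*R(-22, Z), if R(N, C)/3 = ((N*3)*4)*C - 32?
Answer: 932479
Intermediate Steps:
Z = 14/3 (Z = -⅓ + (-2 - 1*(-7)) = -⅓ + (-2 + 7) = -⅓ + 5 = 14/3 ≈ 4.6667)
R(N, C) = -96 + 36*C*N (R(N, C) = 3*(((N*3)*4)*C - 32) = 3*(((3*N)*4)*C - 32) = 3*((12*N)*C - 32) = 3*(12*C*N - 32) = 3*(-32 + 12*C*N) = -96 + 36*C*N)
-353 - 246*R(-22, Z) = -353 - 246*(-96 + 36*(14/3)*(-22)) = -353 - 246*(-96 - 3696) = -353 - 246*(-3792) = -353 + 932832 = 932479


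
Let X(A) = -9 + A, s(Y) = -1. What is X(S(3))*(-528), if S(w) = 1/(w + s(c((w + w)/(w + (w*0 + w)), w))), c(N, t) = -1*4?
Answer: 4488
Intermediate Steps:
c(N, t) = -4
S(w) = 1/(-1 + w) (S(w) = 1/(w - 1) = 1/(-1 + w))
X(S(3))*(-528) = (-9 + 1/(-1 + 3))*(-528) = (-9 + 1/2)*(-528) = (-9 + ½)*(-528) = -17/2*(-528) = 4488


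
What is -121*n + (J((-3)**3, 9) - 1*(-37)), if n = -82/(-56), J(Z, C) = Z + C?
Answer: -4429/28 ≈ -158.18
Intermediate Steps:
J(Z, C) = C + Z
n = 41/28 (n = -82*(-1/56) = 41/28 ≈ 1.4643)
-121*n + (J((-3)**3, 9) - 1*(-37)) = -121*41/28 + ((9 + (-3)**3) - 1*(-37)) = -4961/28 + ((9 - 27) + 37) = -4961/28 + (-18 + 37) = -4961/28 + 19 = -4429/28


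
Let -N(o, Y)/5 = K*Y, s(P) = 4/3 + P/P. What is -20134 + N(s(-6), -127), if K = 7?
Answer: -15689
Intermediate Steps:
s(P) = 7/3 (s(P) = 4*(⅓) + 1 = 4/3 + 1 = 7/3)
N(o, Y) = -35*Y
-20134 + N(s(-6), -127) = -20134 - 35*(-127) = -20134 + 4445 = -15689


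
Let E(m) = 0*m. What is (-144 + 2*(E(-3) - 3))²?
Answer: 22500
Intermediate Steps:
E(m) = 0
(-144 + 2*(E(-3) - 3))² = (-144 + 2*(0 - 3))² = (-144 + 2*(-3))² = (-144 - 6)² = (-150)² = 22500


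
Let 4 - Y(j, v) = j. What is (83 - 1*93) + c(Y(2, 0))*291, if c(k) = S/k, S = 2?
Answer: 281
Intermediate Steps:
Y(j, v) = 4 - j
c(k) = 2/k
(83 - 1*93) + c(Y(2, 0))*291 = (83 - 1*93) + (2/(4 - 1*2))*291 = (83 - 93) + (2/(4 - 2))*291 = -10 + (2/2)*291 = -10 + (2*(1/2))*291 = -10 + 1*291 = -10 + 291 = 281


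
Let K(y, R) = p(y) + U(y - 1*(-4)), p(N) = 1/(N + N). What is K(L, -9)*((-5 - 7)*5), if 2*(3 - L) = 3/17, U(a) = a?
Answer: -238430/561 ≈ -425.01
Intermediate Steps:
p(N) = 1/(2*N)
L = 99/34 (L = 3 - 3/(2*17) = 3 - 1/2*3/17 = 3 - 3/34 = 99/34 ≈ 2.9118)
K(y, R) = 4 + y + 1/(2*y) (K(y, R) = 1/(2*y) + (y - 1*(-4)) = 1/(2*y) + (y + 4) = 1/(2*y) + (4 + y) = 4 + y + 1/(2*y))
K(L, -9)*((-5 - 7)*5) = (4 + 99/34 + 1/(2*(99/34)))*((-5 - 7)*5) = (4 + 99/34 + (1/2)*(34/99))*(-12*5) = (4 + 99/34 + 17/99)*(-60) = (23843/3366)*(-60) = -238430/561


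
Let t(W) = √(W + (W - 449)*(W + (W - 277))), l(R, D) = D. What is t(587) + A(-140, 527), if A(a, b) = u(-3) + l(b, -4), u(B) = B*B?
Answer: 5 + √124373 ≈ 357.67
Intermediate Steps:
u(B) = B²
t(W) = √(W + (-449 + W)*(-277 + 2*W)) (t(W) = √(W + (-449 + W)*(W + (-277 + W))) = √(W + (-449 + W)*(-277 + 2*W)))
A(a, b) = 5 (A(a, b) = (-3)² - 4 = 9 - 4 = 5)
t(587) + A(-140, 527) = √(124373 - 1174*587 + 2*587²) + 5 = √(124373 - 689138 + 2*344569) + 5 = √(124373 - 689138 + 689138) + 5 = √124373 + 5 = 5 + √124373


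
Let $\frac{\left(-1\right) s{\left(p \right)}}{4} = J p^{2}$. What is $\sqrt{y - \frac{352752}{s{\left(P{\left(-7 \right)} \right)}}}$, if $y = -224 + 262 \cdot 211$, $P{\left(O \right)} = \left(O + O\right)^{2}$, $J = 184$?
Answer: $\frac{\sqrt{4475569813010}}{9016} \approx 234.64$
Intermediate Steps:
$P{\left(O \right)} = 4 O^{2}$ ($P{\left(O \right)} = \left(2 O\right)^{2} = 4 O^{2}$)
$s{\left(p \right)} = - 736 p^{2}$ ($s{\left(p \right)} = - 4 \cdot 184 p^{2} = - 736 p^{2}$)
$y = 55058$ ($y = -224 + 55282 = 55058$)
$\sqrt{y - \frac{352752}{s{\left(P{\left(-7 \right)} \right)}}} = \sqrt{55058 - \frac{352752}{\left(-736\right) \left(4 \left(-7\right)^{2}\right)^{2}}} = \sqrt{55058 - \frac{352752}{\left(-736\right) \left(4 \cdot 49\right)^{2}}} = \sqrt{55058 - \frac{352752}{\left(-736\right) 196^{2}}} = \sqrt{55058 - \frac{352752}{\left(-736\right) 38416}} = \sqrt{55058 - \frac{352752}{-28274176}} = \sqrt{55058 - - \frac{22047}{1767136}} = \sqrt{55058 + \frac{22047}{1767136}} = \sqrt{\frac{97294995935}{1767136}} = \frac{\sqrt{4475569813010}}{9016}$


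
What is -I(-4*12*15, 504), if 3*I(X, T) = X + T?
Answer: 72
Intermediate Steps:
I(X, T) = T/3 + X/3 (I(X, T) = (X + T)/3 = (T + X)/3 = T/3 + X/3)
-I(-4*12*15, 504) = -((⅓)*504 + (-4*12*15)/3) = -(168 + (-48*15)/3) = -(168 + (⅓)*(-720)) = -(168 - 240) = -1*(-72) = 72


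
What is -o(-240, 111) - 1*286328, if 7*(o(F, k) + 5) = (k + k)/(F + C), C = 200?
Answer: -40085109/140 ≈ -2.8632e+5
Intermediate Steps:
o(F, k) = -5 + 2*k/(7*(200 + F)) (o(F, k) = -5 + ((k + k)/(F + 200))/7 = -5 + ((2*k)/(200 + F))/7 = -5 + (2*k/(200 + F))/7 = -5 + 2*k/(7*(200 + F)))
-o(-240, 111) - 1*286328 = -(-7000 - 35*(-240) + 2*111)/(7*(200 - 240)) - 1*286328 = -(-7000 + 8400 + 222)/(7*(-40)) - 286328 = -(-1)*1622/(7*40) - 286328 = -1*(-811/140) - 286328 = 811/140 - 286328 = -40085109/140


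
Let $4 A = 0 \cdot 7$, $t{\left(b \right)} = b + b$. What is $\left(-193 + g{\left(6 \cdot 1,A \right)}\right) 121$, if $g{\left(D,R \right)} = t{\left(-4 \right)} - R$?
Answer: $-24321$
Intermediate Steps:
$t{\left(b \right)} = 2 b$
$A = 0$ ($A = \frac{0 \cdot 7}{4} = \frac{1}{4} \cdot 0 = 0$)
$g{\left(D,R \right)} = -8 - R$ ($g{\left(D,R \right)} = 2 \left(-4\right) - R = -8 - R$)
$\left(-193 + g{\left(6 \cdot 1,A \right)}\right) 121 = \left(-193 - 8\right) 121 = \left(-201\right) 121 = -24321$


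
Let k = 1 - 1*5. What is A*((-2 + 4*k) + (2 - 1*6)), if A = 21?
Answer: -462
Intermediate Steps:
k = -4 (k = 1 - 5 = -4)
A*((-2 + 4*k) + (2 - 1*6)) = 21*((-2 + 4*(-4)) + (2 - 1*6)) = 21*((-2 - 16) + (2 - 6)) = 21*(-18 - 4) = 21*(-22) = -462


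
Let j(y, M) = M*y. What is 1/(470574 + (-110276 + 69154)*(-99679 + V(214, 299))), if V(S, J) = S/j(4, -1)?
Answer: 1/4101670439 ≈ 2.4380e-10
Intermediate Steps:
V(S, J) = -S/4 (V(S, J) = S/((-1*4)) = S/(-4) = S*(-1/4) = -S/4)
1/(470574 + (-110276 + 69154)*(-99679 + V(214, 299))) = 1/(470574 + (-110276 + 69154)*(-99679 - 1/4*214)) = 1/(470574 - 41122*(-99679 - 107/2)) = 1/(470574 - 41122*(-199465/2)) = 1/(470574 + 4101199865) = 1/4101670439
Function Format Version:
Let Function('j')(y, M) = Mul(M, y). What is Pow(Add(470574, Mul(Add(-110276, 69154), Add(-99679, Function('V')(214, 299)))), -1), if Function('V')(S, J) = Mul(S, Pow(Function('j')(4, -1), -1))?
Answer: Rational(1, 4101670439) ≈ 2.4380e-10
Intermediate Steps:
Function('V')(S, J) = Mul(Rational(-1, 4), S) (Function('V')(S, J) = Mul(S, Pow(Mul(-1, 4), -1)) = Mul(S, Pow(-4, -1)) = Mul(S, Rational(-1, 4)) = Mul(Rational(-1, 4), S))
Pow(Add(470574, Mul(Add(-110276, 69154), Add(-99679, Function('V')(214, 299)))), -1) = Pow(Add(470574, Mul(Add(-110276, 69154), Add(-99679, Mul(Rational(-1, 4), 214)))), -1) = Pow(Add(470574, Mul(-41122, Add(-99679, Rational(-107, 2)))), -1) = Pow(Add(470574, Mul(-41122, Rational(-199465, 2))), -1) = Pow(Add(470574, 4101199865), -1) = Pow(4101670439, -1) = Rational(1, 4101670439)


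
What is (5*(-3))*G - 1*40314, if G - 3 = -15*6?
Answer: -39009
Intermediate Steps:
G = -87 (G = 3 - 15*6 = 3 - 3*30 = 3 - 90 = -87)
(5*(-3))*G - 1*40314 = (5*(-3))*(-87) - 1*40314 = -15*(-87) - 40314 = 1305 - 40314 = -39009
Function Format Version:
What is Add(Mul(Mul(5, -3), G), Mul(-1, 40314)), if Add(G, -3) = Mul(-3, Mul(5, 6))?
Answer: -39009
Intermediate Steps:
G = -87 (G = Add(3, Mul(-3, Mul(5, 6))) = Add(3, Mul(-3, 30)) = Add(3, -90) = -87)
Add(Mul(Mul(5, -3), G), Mul(-1, 40314)) = Add(Mul(Mul(5, -3), -87), Mul(-1, 40314)) = Add(Mul(-15, -87), -40314) = Add(1305, -40314) = -39009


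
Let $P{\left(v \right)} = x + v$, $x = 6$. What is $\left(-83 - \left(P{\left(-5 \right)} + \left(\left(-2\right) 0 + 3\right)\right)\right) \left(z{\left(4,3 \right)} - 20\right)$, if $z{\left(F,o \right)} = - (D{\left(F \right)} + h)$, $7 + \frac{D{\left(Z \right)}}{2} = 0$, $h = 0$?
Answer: $522$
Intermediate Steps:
$D{\left(Z \right)} = -14$ ($D{\left(Z \right)} = -14 + 2 \cdot 0 = -14 + 0 = -14$)
$z{\left(F,o \right)} = 14$ ($z{\left(F,o \right)} = - (-14 + 0) = \left(-1\right) \left(-14\right) = 14$)
$P{\left(v \right)} = 6 + v$
$\left(-83 - \left(P{\left(-5 \right)} + \left(\left(-2\right) 0 + 3\right)\right)\right) \left(z{\left(4,3 \right)} - 20\right) = \left(-83 - \left(\left(6 - 5\right) + \left(\left(-2\right) 0 + 3\right)\right)\right) \left(14 - 20\right) = \left(-83 - \left(1 + \left(0 + 3\right)\right)\right) \left(-6\right) = \left(-83 - \left(1 + 3\right)\right) \left(-6\right) = \left(-83 - 4\right) \left(-6\right) = \left(-87\right) \left(-6\right) = 522$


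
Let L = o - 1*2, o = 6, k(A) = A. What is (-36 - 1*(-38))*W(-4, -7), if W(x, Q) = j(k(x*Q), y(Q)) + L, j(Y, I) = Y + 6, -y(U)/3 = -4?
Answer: 76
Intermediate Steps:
y(U) = 12 (y(U) = -3*(-4) = 12)
j(Y, I) = 6 + Y
L = 4 (L = 6 - 1*2 = 6 - 2 = 4)
W(x, Q) = 10 + Q*x (W(x, Q) = (6 + x*Q) + 4 = (6 + Q*x) + 4 = 10 + Q*x)
(-36 - 1*(-38))*W(-4, -7) = (-36 - 1*(-38))*(10 - 7*(-4)) = (-36 + 38)*(10 + 28) = 2*38 = 76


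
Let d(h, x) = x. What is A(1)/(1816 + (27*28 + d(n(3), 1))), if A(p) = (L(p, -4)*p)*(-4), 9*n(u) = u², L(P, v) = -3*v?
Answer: -48/2573 ≈ -0.018655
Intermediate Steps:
n(u) = u²/9
A(p) = -48*p (A(p) = ((-3*(-4))*p)*(-4) = (12*p)*(-4) = -48*p)
A(1)/(1816 + (27*28 + d(n(3), 1))) = (-48*1)/(1816 + (27*28 + 1)) = -48/(1816 + (756 + 1)) = -48/(1816 + 757) = -48/2573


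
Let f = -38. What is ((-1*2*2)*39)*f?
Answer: 5928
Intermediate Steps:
((-1*2*2)*39)*f = ((-1*2*2)*39)*(-38) = (-2*2*39)*(-38) = -4*39*(-38) = -156*(-38) = 5928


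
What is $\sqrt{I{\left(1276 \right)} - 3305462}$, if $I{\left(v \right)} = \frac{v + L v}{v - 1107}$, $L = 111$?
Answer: $\frac{i \sqrt{558480166}}{13} \approx 1817.9 i$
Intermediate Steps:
$I{\left(v \right)} = \frac{112 v}{-1107 + v}$ ($I{\left(v \right)} = \frac{v + 111 v}{v - 1107} = \frac{112 v}{-1107 + v}$)
$\sqrt{I{\left(1276 \right)} - 3305462} = \sqrt{112 \cdot 1276 \frac{1}{-1107 + 1276} - 3305462} = \sqrt{112 \cdot 1276 \cdot \frac{1}{169} - 3305462} = \sqrt{\frac{142912}{169} - 3305462} = \sqrt{- \frac{558480166}{169}} = \frac{i \sqrt{558480166}}{13}$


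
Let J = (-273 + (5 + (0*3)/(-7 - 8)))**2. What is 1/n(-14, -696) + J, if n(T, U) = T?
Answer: 1005535/14 ≈ 71824.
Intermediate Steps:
J = 71824 (J = (-273 + (5 + 0/(-15)))**2 = (-273 + (5 + 0*(-1/15)))**2 = (-273 + (5 + 0))**2 = (-273 + 5)**2 = (-268)**2 = 71824)
1/n(-14, -696) + J = 1/(-14) + 71824 = -1/14 + 71824 = 1005535/14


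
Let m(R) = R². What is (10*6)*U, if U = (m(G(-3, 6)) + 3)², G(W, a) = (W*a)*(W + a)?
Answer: 511233660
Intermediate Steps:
G(W, a) = W*a*(W + a)
U = 8520561 (U = ((-3*6*(-3 + 6))² + 3)² = ((-3*6*3)² + 3)² = ((-54)² + 3)² = (2916 + 3)² = 2919² = 8520561)
(10*6)*U = (10*6)*8520561 = 60*8520561 = 511233660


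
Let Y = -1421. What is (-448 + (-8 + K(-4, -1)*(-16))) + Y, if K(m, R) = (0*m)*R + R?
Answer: -1861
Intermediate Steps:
K(m, R) = R (K(m, R) = 0*R + R = 0 + R = R)
(-448 + (-8 + K(-4, -1)*(-16))) + Y = (-448 + (-8 - 1*(-16))) - 1421 = (-448 + (-8 + 16)) - 1421 = (-448 + 8) - 1421 = -440 - 1421 = -1861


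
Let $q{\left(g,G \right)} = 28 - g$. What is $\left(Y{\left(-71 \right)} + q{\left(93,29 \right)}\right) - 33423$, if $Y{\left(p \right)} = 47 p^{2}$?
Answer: $203439$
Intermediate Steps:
$\left(Y{\left(-71 \right)} + q{\left(93,29 \right)}\right) - 33423 = \left(47 \left(-71\right)^{2} + \left(28 - 93\right)\right) - 33423 = \left(47 \cdot 5041 + \left(28 - 93\right)\right) - 33423 = \left(236927 - 65\right) - 33423 = 236862 - 33423 = 203439$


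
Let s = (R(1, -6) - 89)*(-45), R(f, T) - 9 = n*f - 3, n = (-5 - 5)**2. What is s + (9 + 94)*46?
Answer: 3973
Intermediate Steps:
n = 100 (n = (-10)**2 = 100)
R(f, T) = 6 + 100*f (R(f, T) = 9 + (100*f - 3) = 9 + (-3 + 100*f) = 6 + 100*f)
s = -765 (s = ((6 + 100*1) - 89)*(-45) = ((6 + 100) - 89)*(-45) = (106 - 89)*(-45) = 17*(-45) = -765)
s + (9 + 94)*46 = -765 + (9 + 94)*46 = -765 + 103*46 = -765 + 4738 = 3973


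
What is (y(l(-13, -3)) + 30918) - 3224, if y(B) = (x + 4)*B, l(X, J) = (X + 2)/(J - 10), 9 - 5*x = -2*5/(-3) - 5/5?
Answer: 1080242/39 ≈ 27699.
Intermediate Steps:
x = 4/3 (x = 9/5 - (-2*5/(-3) - 5/5)/5 = 9/5 - (-10*(-⅓) - 5*⅕)/5 = 9/5 - (10/3 - 1)/5 = 9/5 - ⅕*7/3 = 9/5 - 7/15 = 4/3 ≈ 1.3333)
l(X, J) = (2 + X)/(-10 + J)
y(B) = 16*B/3 (y(B) = (4/3 + 4)*B = 16*B/3)
(y(l(-13, -3)) + 30918) - 3224 = (16*((2 - 13)/(-10 - 3))/3 + 30918) - 3224 = (16*(-11/(-13))/3 + 30918) - 3224 = (16*(-1/13*(-11))/3 + 30918) - 3224 = ((16/3)*(11/13) + 30918) - 3224 = (176/39 + 30918) - 3224 = 1205978/39 - 3224 = 1080242/39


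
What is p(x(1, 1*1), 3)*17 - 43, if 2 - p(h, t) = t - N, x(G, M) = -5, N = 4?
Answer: 8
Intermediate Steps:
p(h, t) = 6 - t (p(h, t) = 2 - (t - 1*4) = 2 - (t - 4) = 2 - (-4 + t) = 2 + (4 - t) = 6 - t)
p(x(1, 1*1), 3)*17 - 43 = (6 - 1*3)*17 - 43 = (6 - 3)*17 - 43 = 3*17 - 43 = 51 - 43 = 8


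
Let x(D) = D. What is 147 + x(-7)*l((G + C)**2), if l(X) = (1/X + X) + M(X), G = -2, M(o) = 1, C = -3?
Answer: -882/25 ≈ -35.280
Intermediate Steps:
l(X) = 1 + X + 1/X (l(X) = (1/X + X) + 1 = (X + 1/X) + 1 = 1 + X + 1/X)
147 + x(-7)*l((G + C)**2) = 147 - 7*(1 + (-2 - 3)**2 + 1/((-2 - 3)**2)) = 147 - 7*(1 + (-5)**2 + 1/((-5)**2)) = 147 - 7*(1 + 25 + 1/25) = 147 - 7*651/25 = 147 - 4557/25 = -882/25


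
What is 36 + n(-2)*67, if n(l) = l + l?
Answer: -232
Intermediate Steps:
n(l) = 2*l
36 + n(-2)*67 = 36 + (2*(-2))*67 = 36 - 4*67 = 36 - 268 = -232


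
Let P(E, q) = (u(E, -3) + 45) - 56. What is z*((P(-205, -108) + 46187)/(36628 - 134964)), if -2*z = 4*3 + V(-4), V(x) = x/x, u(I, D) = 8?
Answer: 75049/24584 ≈ 3.0528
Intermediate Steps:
V(x) = 1
P(E, q) = -3 (P(E, q) = (8 + 45) - 56 = 53 - 56 = -3)
z = -13/2 (z = -(4*3 + 1)/2 = -(12 + 1)/2 = -½*13 = -13/2 ≈ -6.5000)
z*((P(-205, -108) + 46187)/(36628 - 134964)) = -13*(-3 + 46187)/(2*(36628 - 134964)) = -300196/(-98336) = -300196*(-1)/98336 = -13/2*(-5773/12292) = 75049/24584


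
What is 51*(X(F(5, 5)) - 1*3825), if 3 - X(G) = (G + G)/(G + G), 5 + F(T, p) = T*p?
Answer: -194973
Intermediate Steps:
F(T, p) = -5 + T*p
X(G) = 2 (X(G) = 3 - (G + G)/(G + G) = 3 - 2*G/(2*G) = 3 - 2*G*1/(2*G) = 3 - 1*1 = 3 - 1 = 2)
51*(X(F(5, 5)) - 1*3825) = 51*(2 - 1*3825) = 51*(2 - 3825) = 51*(-3823) = -194973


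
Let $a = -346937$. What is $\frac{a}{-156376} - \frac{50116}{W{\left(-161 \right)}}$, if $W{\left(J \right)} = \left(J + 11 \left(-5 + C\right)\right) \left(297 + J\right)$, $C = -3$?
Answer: $\frac{144011869}{38937624} \approx 3.6985$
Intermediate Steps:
$W{\left(J \right)} = \left(-88 + J\right) \left(297 + J\right)$ ($W{\left(J \right)} = \left(J + 11 \left(-5 - 3\right)\right) \left(297 + J\right) = \left(J + 11 \left(-8\right)\right) \left(297 + J\right) = \left(J - 88\right) \left(297 + J\right) = \left(-88 + J\right) \left(297 + J\right)$)
$\frac{a}{-156376} - \frac{50116}{W{\left(-161 \right)}} = - \frac{346937}{-156376} - \frac{50116}{-26136 + \left(-161\right)^{2} + 209 \left(-161\right)} = \left(-346937\right) \left(- \frac{1}{156376}\right) - \frac{50116}{-26136 + 25921 - 33649} = \frac{346937}{156376} - \frac{50116}{-33864} = \frac{346937}{156376} - - \frac{737}{498} = \frac{346937}{156376} + \frac{737}{498} = \frac{144011869}{38937624}$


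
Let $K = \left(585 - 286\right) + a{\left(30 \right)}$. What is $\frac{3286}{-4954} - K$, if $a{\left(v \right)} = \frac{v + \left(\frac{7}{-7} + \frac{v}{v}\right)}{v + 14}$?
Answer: $- \frac{16367007}{54494} \approx -300.35$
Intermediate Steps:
$a{\left(v \right)} = \frac{v}{14 + v}$ ($a{\left(v \right)} = \frac{v + \left(7 \left(- \frac{1}{7}\right) + 1\right)}{14 + v} = \frac{v + \left(-1 + 1\right)}{14 + v} = \frac{v + 0}{14 + v} = \frac{v}{14 + v}$)
$K = \frac{6593}{22}$ ($K = \left(585 - 286\right) + \frac{30}{14 + 30} = 299 + \frac{30}{44} = 299 + 30 \cdot \frac{1}{44} = 299 + \frac{15}{22} = \frac{6593}{22} \approx 299.68$)
$\frac{3286}{-4954} - K = \frac{3286}{-4954} - \frac{6593}{22} = 3286 \left(- \frac{1}{4954}\right) - \frac{6593}{22} = - \frac{1643}{2477} - \frac{6593}{22} = - \frac{16367007}{54494}$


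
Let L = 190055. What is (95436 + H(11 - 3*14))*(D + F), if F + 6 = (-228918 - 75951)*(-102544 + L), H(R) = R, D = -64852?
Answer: -2545353491761385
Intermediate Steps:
F = -26679391065 (F = -6 + (-228918 - 75951)*(-102544 + 190055) = -6 - 304869*87511 = -6 - 26679391059 = -26679391065)
(95436 + H(11 - 3*14))*(D + F) = (95436 + (11 - 3*14))*(-64852 - 26679391065) = (95436 + (11 - 42))*(-26679455917) = (95436 - 31)*(-26679455917) = 95405*(-26679455917) = -2545353491761385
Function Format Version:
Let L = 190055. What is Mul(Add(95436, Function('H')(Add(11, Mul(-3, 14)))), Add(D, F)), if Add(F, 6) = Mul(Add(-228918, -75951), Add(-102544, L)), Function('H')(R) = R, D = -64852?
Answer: -2545353491761385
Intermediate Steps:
F = -26679391065 (F = Add(-6, Mul(Add(-228918, -75951), Add(-102544, 190055))) = Add(-6, Mul(-304869, 87511)) = Add(-6, -26679391059) = -26679391065)
Mul(Add(95436, Function('H')(Add(11, Mul(-3, 14)))), Add(D, F)) = Mul(Add(95436, Add(11, Mul(-3, 14))), Add(-64852, -26679391065)) = Mul(Add(95436, Add(11, -42)), -26679455917) = Mul(Add(95436, -31), -26679455917) = Mul(95405, -26679455917) = -2545353491761385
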